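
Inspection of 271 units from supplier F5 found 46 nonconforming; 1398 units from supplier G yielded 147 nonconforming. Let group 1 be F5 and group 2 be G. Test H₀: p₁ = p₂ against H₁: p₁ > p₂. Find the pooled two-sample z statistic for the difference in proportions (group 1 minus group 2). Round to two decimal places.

p̂₁ = 46/271 = 0.1697, p̂₂ = 147/1398 = 0.1052.
Pooled p̂ = (46+147)/(271+1398) = 193/1669 = 0.1156.
SE = √(0.102266 × 0.00440534) = 0.0212.
z = (0.1697 − 0.1052)/0.0212 = 0.0645/0.0212 = 3.04.

z = 3.04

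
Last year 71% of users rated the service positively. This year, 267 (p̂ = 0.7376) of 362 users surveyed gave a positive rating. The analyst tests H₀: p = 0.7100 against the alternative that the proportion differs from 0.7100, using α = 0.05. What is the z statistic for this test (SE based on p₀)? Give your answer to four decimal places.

z = 1.1560

p̂ = 267/362 ≈ 0.737569.
Under H₀, SE = √(0.71·0.29/362) = √(0.000568785) = 0.023849.
z = (0.737569 − 0.71)/0.023849 = 0.027569/0.023849 = 1.1560.
Two-sided p-value ≈ 2·Φ(−1.156) = 0.2477; since p > α = 0.05, fail to reject H₀.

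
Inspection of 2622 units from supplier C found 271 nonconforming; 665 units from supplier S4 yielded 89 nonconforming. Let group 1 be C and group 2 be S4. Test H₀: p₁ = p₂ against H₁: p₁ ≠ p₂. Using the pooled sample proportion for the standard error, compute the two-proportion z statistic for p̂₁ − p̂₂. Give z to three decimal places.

p̂₁ = 271/2622 = 0.103356, p̂₂ = 89/665 = 0.133835.
Pooled p̂ = (271+89)/(2622+665) = 360/3287 = 0.109522.
SE = √(0.0975272 × 0.00188515) = 0.013559.
z = (0.103356 − 0.133835)/0.013559 = -0.030479/0.013559 = -2.248.
p-value = 2·P(Z > 2.248) ≈ 0.0246.

z = -2.248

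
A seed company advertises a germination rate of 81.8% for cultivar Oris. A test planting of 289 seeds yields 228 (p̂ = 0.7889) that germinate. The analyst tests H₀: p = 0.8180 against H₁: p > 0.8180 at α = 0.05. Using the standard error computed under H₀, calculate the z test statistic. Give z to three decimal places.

z = -1.281

p̂ = 228/289 = 0.78893.
Under H₀, SE = √(0.818·0.182/289) = √(0.000515142) = 0.02270.
z = (0.78893 − 0.818)/0.02270 = -0.02907/0.02270 = -1.281.
p-value = P(Z > -1.281) ≈ 0.8999. With α = 0.05, fail to reject H₀.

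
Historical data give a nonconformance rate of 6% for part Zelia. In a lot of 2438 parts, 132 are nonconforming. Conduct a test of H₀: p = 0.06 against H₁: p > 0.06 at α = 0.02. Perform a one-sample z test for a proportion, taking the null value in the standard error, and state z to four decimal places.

p̂ = 132/2438 = 0.0541427.
SE = √(p₀(1−p₀)/n) = √(0.0564/2438) = 0.0048098.
z = (0.0541427 − 0.06)/0.0048098 = -0.0058573/0.0048098 = -1.2178.
p-value = P(Z > -1.218) ≈ 0.8883; since p > α = 0.02, fail to reject H₀.

z = -1.2178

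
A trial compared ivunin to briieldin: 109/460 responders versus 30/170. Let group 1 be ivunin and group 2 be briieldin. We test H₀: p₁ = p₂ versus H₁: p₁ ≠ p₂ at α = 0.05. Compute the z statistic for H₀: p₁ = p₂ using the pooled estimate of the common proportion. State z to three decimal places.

p̂₁ = 109/460 = 0.23696, p̂₂ = 30/170 = 0.17647.
Pooled p̂ = (109+30)/(460+170) = 139/630 = 0.22063.
SE = √(p̂(1−p̂)(1/n₁+1/n₂)) = √(0.22063·0.77937·0.00805627) = √(0.00138532) = 0.03722.
z = (0.23696 − 0.17647)/0.03722 = 0.06049/0.03722 = 1.625.
p-value = 2·P(Z > 1.625) ≈ 0.1041. With α = 0.05, fail to reject H₀.

z = 1.625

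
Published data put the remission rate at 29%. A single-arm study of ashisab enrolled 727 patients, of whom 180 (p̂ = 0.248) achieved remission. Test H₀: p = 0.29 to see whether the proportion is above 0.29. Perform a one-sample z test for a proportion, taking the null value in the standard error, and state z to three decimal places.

z = -2.520

p̂ = 180/727 = 0.24759.
Under H₀, SE = √(0.29·0.71/727) = √(0.000283219) = 0.01683.
z = (0.24759 − 0.29)/0.01683 = -0.04241/0.01683 = -2.520.
p-value = P(Z > -2.520) ≈ 0.9941.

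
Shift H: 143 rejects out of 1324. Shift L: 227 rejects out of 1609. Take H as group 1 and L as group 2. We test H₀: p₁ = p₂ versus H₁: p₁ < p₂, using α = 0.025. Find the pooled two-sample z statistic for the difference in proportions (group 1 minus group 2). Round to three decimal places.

p̂₁ = 143/1324 ≈ 0.108006, p̂₂ = 227/1609 ≈ 0.141081.
Pooled p̂ = (143+227)/(1324+1609) = 370/2933 = 0.126151.
SE = √(0.110237 × 0.00137679) = 0.012320.
z = (0.108006 − 0.141081)/0.012320 = -0.033075/0.012320 = -2.685.
p-value = P(Z < -2.685) ≈ 0.0036, so at α = 0.025 we reject H₀.

z = -2.685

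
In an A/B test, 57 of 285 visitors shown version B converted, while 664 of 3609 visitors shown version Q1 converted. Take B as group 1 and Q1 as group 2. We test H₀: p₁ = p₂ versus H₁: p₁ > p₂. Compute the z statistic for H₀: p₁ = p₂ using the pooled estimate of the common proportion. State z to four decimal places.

p̂₁ = 57/285 ≈ 0.200000, p̂₂ = 664/3609 ≈ 0.183984.
Pooled p̂ = (57+664)/(285+3609) = 721/3894 = 0.185157.
SE = √(0.150874 × 0.00378586) = 0.023900.
z = (0.200000 − 0.183984)/0.023900 = 0.016016/0.023900 = 0.6701.
p-value = P(Z > 0.670) ≈ 0.2514.

z = 0.6701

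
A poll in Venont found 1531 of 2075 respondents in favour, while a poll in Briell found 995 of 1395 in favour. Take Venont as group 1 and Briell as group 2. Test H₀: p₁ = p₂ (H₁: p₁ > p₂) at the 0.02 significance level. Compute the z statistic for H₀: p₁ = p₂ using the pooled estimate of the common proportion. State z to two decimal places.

z = 1.59

p̂₁ = 1531/2075 ≈ 0.7378, p̂₂ = 995/1395 ≈ 0.7133.
Pooled p̂ = (1531+995)/(2075+1395) = 2526/3470 = 0.7280.
SE = √(0.198037 × 0.00119877) = 0.0154.
z = (0.7378 − 0.7133)/0.0154 = 0.0245/0.0154 = 1.59.
p-value = P(Z > 1.595) ≈ 0.0554, so at α = 0.02 we fail to reject H₀.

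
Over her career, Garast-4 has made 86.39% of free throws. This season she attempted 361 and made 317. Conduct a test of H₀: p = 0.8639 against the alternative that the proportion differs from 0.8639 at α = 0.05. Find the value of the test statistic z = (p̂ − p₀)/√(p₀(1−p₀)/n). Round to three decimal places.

z = 0.788

p̂ = 317/361 = 0.87812.
Under H₀, SE = √(0.8639·0.1361/361) = √(0.000325697) = 0.01805.
z = (0.87812 − 0.8639)/0.01805 = 0.01422/0.01805 = 0.788.
p-value = 2·P(Z > 0.788) ≈ 0.4309; since p > α = 0.05, fail to reject H₀.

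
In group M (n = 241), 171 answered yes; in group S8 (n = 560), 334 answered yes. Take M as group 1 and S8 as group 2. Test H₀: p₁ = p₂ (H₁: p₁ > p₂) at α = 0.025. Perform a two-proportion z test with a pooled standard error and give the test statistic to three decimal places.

z = 3.042

p̂₁ = 171/241 = 0.709544, p̂₂ = 334/560 = 0.596429.
Pooled p̂ = (171+334)/(241+560) = 505/801 = 0.630462.
SE = √(p̂(1−p̂)(1/n₁+1/n₂)) = √(0.630462·0.369538·0.00593509) = √(0.00138276) = 0.037185.
z = (0.709544 − 0.596429)/0.037185 = 0.113115/0.037185 = 3.042.
p-value = P(Z > 3.042) ≈ 0.0012, so at α = 0.025 we reject H₀.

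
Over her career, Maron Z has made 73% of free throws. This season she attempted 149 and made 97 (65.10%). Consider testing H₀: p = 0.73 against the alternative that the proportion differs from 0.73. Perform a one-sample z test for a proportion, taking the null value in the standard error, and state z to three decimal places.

p̂ = 97/149 ≈ 0.65101.
Under H₀, SE = √(0.73·0.27/149) = √(0.00132282) = 0.03637.
z = (0.65101 − 0.73)/0.03637 = -0.07899/0.03637 = -2.172.

z = -2.172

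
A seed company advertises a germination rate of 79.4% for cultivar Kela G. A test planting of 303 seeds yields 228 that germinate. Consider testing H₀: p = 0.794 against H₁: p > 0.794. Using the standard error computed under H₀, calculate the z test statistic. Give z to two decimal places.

p̂ = 228/303 = 0.7525.
Standard error under H₀: √(0.794×0.206/303) = 0.0232.
z = (0.7525 − 0.794)/0.0232 = -0.0415/0.0232 = -1.79.
p-value = P(Z > -1.787) ≈ 0.9631.

z = -1.79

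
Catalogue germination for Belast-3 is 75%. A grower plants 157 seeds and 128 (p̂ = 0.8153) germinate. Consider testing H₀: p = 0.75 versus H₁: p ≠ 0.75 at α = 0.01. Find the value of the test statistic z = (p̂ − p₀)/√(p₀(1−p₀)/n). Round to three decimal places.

z = 1.889

p̂ = 128/157 = 0.81529.
SE = √(p₀(1−p₀)/n) = √(0.1875/157) = 0.03456.
z = (0.81529 − 0.75)/0.03456 = 0.06529/0.03456 = 1.889.
Two-sided p-value ≈ 2·Φ(−1.889) = 0.0589; since p > α = 0.01, fail to reject H₀.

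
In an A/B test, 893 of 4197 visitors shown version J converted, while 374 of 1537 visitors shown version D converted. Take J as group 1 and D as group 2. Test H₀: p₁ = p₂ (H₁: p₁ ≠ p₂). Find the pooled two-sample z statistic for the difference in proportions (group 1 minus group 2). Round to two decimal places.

p̂₁ = 893/4197 = 0.21277, p̂₂ = 374/1537 = 0.24333.
Pooled p̂ = (893+374)/(4197+1537) = 1267/5734 = 0.22096.
SE = √(p̂(1−p̂)(1/n₁+1/n₂)) = √(0.22096·0.77904·0.000888884) = √(0.000153011) = 0.01237.
z = (0.21277 − 0.24333)/0.01237 = -0.03056/0.01237 = -2.47.

z = -2.47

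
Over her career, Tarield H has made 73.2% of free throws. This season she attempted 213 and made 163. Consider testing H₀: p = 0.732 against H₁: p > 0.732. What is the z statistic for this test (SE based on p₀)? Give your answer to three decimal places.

p̂ = 163/213 = 0.76526.
SE = √(p₀(1−p₀)/n) = √(0.19618/213) = 0.03035.
z = (0.76526 − 0.732)/0.03035 = 0.03326/0.03035 = 1.096.

z = 1.096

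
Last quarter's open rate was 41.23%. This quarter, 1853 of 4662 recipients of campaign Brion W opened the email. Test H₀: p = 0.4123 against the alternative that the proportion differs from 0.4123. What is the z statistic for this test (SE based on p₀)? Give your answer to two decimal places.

z = -2.06

p̂ = 1853/4662 ≈ 0.3975.
SE = √(p₀(1−p₀)/n) = √(0.24231/4662) = 0.0072.
z = (0.3975 − 0.4123)/0.0072 = -0.0148/0.0072 = -2.06.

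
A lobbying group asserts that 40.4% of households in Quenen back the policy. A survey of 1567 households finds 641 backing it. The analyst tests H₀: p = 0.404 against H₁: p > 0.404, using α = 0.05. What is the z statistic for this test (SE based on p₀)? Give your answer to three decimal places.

p̂ = 641/1567 ≈ 0.40906.
SE = √(p₀(1−p₀)/n) = √(0.24078/1567) = 0.01240.
z = (0.40906 − 0.404)/0.01240 = 0.00506/0.01240 = 0.408.
p-value = P(Z > 0.408) ≈ 0.3415, so at α = 0.05 we fail to reject H₀.

z = 0.408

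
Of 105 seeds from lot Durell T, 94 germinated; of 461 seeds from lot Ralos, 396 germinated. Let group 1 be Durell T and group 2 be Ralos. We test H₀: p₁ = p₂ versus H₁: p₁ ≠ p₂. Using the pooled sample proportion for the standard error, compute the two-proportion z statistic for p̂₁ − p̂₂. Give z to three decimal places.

p̂₁ = 94/105 ≈ 0.89524, p̂₂ = 396/461 ≈ 0.85900.
Pooled p̂ = (94+396)/(105+461) = 490/566 = 0.86572.
SE = √(p̂(1−p̂)(1/n₁+1/n₂)) = √(0.86572·0.13428·0.011693) = √(0.00135926) = 0.03687.
z = (0.89524 − 0.85900)/0.03687 = 0.03624/0.03687 = 0.983.

z = 0.983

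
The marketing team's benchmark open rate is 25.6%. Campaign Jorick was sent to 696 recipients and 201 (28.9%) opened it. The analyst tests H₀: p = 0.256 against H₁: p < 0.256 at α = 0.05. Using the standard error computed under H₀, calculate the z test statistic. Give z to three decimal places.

p̂ = 201/696 ≈ 0.28879.
Under H₀, SE = √(0.256·0.744/696) = √(0.000273655) = 0.01654.
z = (0.28879 − 0.256)/0.01654 = 0.03279/0.01654 = 1.982.
p-value = P(Z < 1.982) ≈ 0.9763, so at α = 0.05 we fail to reject H₀.

z = 1.982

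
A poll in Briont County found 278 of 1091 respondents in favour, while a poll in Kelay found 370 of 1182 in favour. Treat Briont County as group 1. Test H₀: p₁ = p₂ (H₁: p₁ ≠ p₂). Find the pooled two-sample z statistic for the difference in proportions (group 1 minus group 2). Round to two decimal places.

z = -3.07

p̂₁ = 278/1091 ≈ 0.25481, p̂₂ = 370/1182 ≈ 0.31303.
Pooled p̂ = (278+370)/(1091+1182) = 648/2273 = 0.28509.
SE = √(p̂(1−p̂)(1/n₁+1/n₂)) = √(0.28509·0.71491·0.00176261) = √(0.000359242) = 0.01895.
z = (0.25481 − 0.31303)/0.01895 = -0.05822/0.01895 = -3.07.
p-value = 2·P(Z > 3.072) ≈ 0.0021.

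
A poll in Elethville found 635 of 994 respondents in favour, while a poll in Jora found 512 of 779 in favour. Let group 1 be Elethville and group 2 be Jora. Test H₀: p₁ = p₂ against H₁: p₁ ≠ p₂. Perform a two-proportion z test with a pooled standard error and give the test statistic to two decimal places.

p̂₁ = 635/994 ≈ 0.6388, p̂₂ = 512/779 ≈ 0.6573.
Pooled p̂ = (635+512)/(994+779) = 1147/1773 = 0.6469.
SE = √(0.228413 × 0.00228973) = 0.0229.
z = (0.6388 − 0.6573)/0.0229 = -0.0185/0.0229 = -0.81.
Two-sided p-value ≈ 2·Φ(−0.805) = 0.4206.

z = -0.81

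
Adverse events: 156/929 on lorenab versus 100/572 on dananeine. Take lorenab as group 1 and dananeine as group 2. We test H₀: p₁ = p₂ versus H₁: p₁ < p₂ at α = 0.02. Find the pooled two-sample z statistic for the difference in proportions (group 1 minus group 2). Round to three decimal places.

z = -0.345

p̂₁ = 156/929 = 0.167922, p̂₂ = 100/572 = 0.174825.
Pooled p̂ = (156+100)/(929+572) = 256/1501 = 0.170553.
SE = √(p̂(1−p̂)(1/n₁+1/n₂)) = √(0.170553·0.829447·0.00282468) = √(0.000399592) = 0.019990.
z = (0.167922 − 0.174825)/0.019990 = -0.006903/0.019990 = -0.345.
p-value = P(Z < -0.345) ≈ 0.3649; since p > α = 0.02, fail to reject H₀.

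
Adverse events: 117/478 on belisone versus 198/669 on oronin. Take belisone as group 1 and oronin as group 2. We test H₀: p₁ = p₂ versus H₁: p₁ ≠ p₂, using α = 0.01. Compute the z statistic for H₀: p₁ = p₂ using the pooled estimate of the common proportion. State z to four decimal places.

p̂₁ = 117/478 = 0.244770, p̂₂ = 198/669 = 0.295964.
Pooled p̂ = (117+198)/(478+669) = 315/1147 = 0.274629.
SE = √(p̂(1−p̂)(1/n₁+1/n₂)) = √(0.274629·0.725371·0.00358682) = √(0.000714523) = 0.026731.
z = (0.244770 − 0.295964)/0.026731 = -0.051194/0.026731 = -1.9152.
p-value = 2·P(Z > 1.915) ≈ 0.0555; since p > α = 0.01, fail to reject H₀.

z = -1.9152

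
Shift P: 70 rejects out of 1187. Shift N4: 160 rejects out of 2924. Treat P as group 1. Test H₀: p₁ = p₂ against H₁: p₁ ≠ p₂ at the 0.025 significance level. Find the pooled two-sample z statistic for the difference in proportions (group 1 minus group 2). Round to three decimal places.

z = 0.538

p̂₁ = 70/1187 = 0.058972, p̂₂ = 160/2924 = 0.054720.
Pooled p̂ = (70+160)/(1187+2924) = 230/4111 = 0.055947.
SE = √(p̂(1−p̂)(1/n₁+1/n₂)) = √(0.055947·0.944053·0.00118446) = √(6.25599e-05) = 0.007909.
z = (0.058972 − 0.054720)/0.007909 = 0.004252/0.007909 = 0.538.
p-value = 2·P(Z > 0.538) ≈ 0.5908. With α = 0.025, fail to reject H₀.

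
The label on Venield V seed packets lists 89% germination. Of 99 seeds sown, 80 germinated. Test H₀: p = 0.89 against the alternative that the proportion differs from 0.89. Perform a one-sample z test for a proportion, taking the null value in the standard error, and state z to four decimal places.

z = -2.6050

p̂ = 80/99 = 0.808081.
SE = √(p₀(1−p₀)/n) = √(0.0979/99) = 0.031447.
z = (0.808081 − 0.89)/0.031447 = -0.081919/0.031447 = -2.6050.
p-value = 2·P(Z > 2.605) ≈ 0.0092.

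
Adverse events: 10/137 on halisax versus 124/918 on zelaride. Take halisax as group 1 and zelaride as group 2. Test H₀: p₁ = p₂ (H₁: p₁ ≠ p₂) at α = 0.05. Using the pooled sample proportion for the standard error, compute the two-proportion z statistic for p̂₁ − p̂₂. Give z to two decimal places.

z = -2.04

p̂₁ = 10/137 ≈ 0.0730, p̂₂ = 124/918 ≈ 0.1351.
Pooled p̂ = (10+124)/(137+918) = 134/1055 = 0.1270.
SE = √(0.110882 × 0.00838859) = 0.0305.
z = (0.0730 − 0.1351)/0.0305 = -0.0621/0.0305 = -2.04.
Two-sided p-value ≈ 2·Φ(−2.036) = 0.0418, so at α = 0.05 we reject H₀.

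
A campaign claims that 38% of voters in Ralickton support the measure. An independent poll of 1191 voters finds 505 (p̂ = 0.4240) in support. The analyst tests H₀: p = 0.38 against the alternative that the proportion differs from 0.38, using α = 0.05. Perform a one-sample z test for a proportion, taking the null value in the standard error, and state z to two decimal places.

p̂ = 505/1191 = 0.42401.
Standard error under H₀: √(0.38×0.62/1191) = 0.01406.
z = (0.42401 − 0.38)/0.01406 = 0.04401/0.01406 = 3.13.
Two-sided p-value ≈ 2·Φ(−3.129) = 0.0018. With α = 0.05, reject H₀.

z = 3.13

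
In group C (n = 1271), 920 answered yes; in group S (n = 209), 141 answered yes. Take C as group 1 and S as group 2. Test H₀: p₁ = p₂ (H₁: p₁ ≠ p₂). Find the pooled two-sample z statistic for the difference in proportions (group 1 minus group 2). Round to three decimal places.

p̂₁ = 920/1271 ≈ 0.72384, p̂₂ = 141/209 ≈ 0.67464.
Pooled p̂ = (920+141)/(1271+209) = 1061/1480 = 0.71689.
SE = √(p̂(1−p̂)(1/n₁+1/n₂)) = √(0.71689·0.28311·0.00557147) = √(0.00113077) = 0.03363.
z = (0.72384 − 0.67464)/0.03363 = 0.04920/0.03363 = 1.463.

z = 1.463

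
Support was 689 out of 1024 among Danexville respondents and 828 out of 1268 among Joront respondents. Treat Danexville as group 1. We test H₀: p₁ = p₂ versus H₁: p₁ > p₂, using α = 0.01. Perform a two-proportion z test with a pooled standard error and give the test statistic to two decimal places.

z = 1.00

p̂₁ = 689/1024 = 0.6729, p̂₂ = 828/1268 = 0.6530.
Pooled p̂ = (689+828)/(1024+1268) = 1517/2292 = 0.6619.
SE = √(0.223799 × 0.00176521) = 0.0199.
z = (0.6729 − 0.6530)/0.0199 = 0.0199/0.0199 = 1.00.
p-value = P(Z > 0.999) ≈ 0.1589, so at α = 0.01 we fail to reject H₀.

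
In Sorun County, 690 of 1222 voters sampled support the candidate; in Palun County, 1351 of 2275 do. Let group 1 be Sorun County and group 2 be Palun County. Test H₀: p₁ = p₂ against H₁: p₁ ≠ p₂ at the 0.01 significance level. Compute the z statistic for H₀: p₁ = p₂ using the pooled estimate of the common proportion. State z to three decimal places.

p̂₁ = 690/1222 ≈ 0.56465, p̂₂ = 1351/2275 ≈ 0.59385.
Pooled p̂ = (690+1351)/(1222+2275) = 2041/3497 = 0.58364.
SE = √(p̂(1−p̂)(1/n₁+1/n₂)) = √(0.58364·0.41636·0.00125789) = √(0.000305672) = 0.01748.
z = (0.56465 − 0.59385)/0.01748 = -0.02920/0.01748 = -1.670.
Two-sided p-value ≈ 2·Φ(−1.670) = 0.0949. With α = 0.01, fail to reject H₀.

z = -1.670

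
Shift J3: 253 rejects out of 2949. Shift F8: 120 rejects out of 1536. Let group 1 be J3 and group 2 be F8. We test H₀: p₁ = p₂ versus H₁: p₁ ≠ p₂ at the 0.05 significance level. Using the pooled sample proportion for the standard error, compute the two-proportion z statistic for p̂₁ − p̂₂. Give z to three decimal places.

p̂₁ = 253/2949 ≈ 0.085792, p̂₂ = 120/1536 ≈ 0.078125.
Pooled p̂ = (253+120)/(2949+1536) = 373/4485 = 0.083166.
SE = √(0.0762495 × 0.00099014) = 0.008689.
z = (0.085792 − 0.078125)/0.008689 = 0.007667/0.008689 = 0.882.
p-value = 2·P(Z > 0.882) ≈ 0.3776; since p > α = 0.05, fail to reject H₀.

z = 0.882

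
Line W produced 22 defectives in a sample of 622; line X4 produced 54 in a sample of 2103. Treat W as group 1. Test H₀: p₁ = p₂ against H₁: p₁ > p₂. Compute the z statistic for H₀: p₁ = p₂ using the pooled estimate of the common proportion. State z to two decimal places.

p̂₁ = 22/622 = 0.0354, p̂₂ = 54/2103 = 0.0257.
Pooled p̂ = (22+54)/(622+2103) = 76/2725 = 0.0279.
SE = √(0.0271121 × 0.00208323) = 0.0075.
z = (0.0354 − 0.0257)/0.0075 = 0.0097/0.0075 = 1.29.
p-value = P(Z > 1.290) ≈ 0.0986.

z = 1.29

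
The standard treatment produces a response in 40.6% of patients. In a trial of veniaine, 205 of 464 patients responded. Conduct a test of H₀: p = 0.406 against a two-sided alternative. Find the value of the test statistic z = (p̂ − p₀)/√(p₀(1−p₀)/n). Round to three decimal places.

p̂ = 205/464 ≈ 0.44181.
Under H₀, SE = √(0.406·0.594/464) = √(0.00051975) = 0.02280.
z = (0.44181 − 0.406)/0.02280 = 0.03581/0.02280 = 1.571.
p-value = 2·P(Z > 1.571) ≈ 0.1162.

z = 1.571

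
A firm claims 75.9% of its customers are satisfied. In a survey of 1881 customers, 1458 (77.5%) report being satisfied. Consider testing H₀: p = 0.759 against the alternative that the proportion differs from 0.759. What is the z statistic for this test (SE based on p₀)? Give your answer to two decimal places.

z = 1.63

p̂ = 1458/1881 = 0.7751.
SE = √(p₀(1−p₀)/n) = √(0.18292/1881) = 0.0099.
z = (0.7751 − 0.759)/0.0099 = 0.0161/0.0099 = 1.63.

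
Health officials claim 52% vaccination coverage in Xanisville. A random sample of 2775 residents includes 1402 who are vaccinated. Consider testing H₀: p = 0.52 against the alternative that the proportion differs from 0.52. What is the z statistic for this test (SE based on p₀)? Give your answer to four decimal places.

p̂ = 1402/2775 ≈ 0.505225.
Standard error under H₀: √(0.52×0.48/2775) = 0.009484.
z = (0.505225 − 0.52)/0.009484 = -0.014775/0.009484 = -1.5579.

z = -1.5579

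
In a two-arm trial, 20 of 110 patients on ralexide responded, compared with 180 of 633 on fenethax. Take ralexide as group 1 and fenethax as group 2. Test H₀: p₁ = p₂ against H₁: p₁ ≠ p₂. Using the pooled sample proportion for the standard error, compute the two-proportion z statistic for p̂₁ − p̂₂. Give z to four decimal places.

z = -2.2381

p̂₁ = 20/110 ≈ 0.181818, p̂₂ = 180/633 ≈ 0.284360.
Pooled p̂ = (20+180)/(110+633) = 200/743 = 0.269179.
SE = √(p̂(1−p̂)(1/n₁+1/n₂)) = √(0.269179·0.730821·0.0106707) = √(0.00209916) = 0.045817.
z = (0.181818 − 0.284360)/0.045817 = -0.102542/0.045817 = -2.2381.
Two-sided p-value ≈ 2·Φ(−2.238) = 0.0252.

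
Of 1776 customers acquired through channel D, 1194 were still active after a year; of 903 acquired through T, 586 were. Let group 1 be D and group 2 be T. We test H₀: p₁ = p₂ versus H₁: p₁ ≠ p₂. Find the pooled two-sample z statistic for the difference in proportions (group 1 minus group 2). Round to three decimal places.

z = 1.210

p̂₁ = 1194/1776 = 0.67230, p̂₂ = 586/903 = 0.64895.
Pooled p̂ = (1194+586)/(1776+903) = 1780/2679 = 0.66443.
SE = √(0.222964 × 0.00167048) = 0.01930.
z = (0.67230 − 0.64895)/0.01930 = 0.02335/0.01930 = 1.210.
Two-sided p-value ≈ 2·Φ(−1.210) = 0.2263.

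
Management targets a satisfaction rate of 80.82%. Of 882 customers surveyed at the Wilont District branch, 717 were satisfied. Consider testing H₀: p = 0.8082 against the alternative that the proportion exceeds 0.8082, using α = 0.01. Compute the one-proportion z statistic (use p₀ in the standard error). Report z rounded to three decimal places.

z = 0.356

p̂ = 717/882 ≈ 0.812925.
Under H₀, SE = √(0.8082·0.1918/882) = √(0.000175751) = 0.013257.
z = (0.812925 − 0.8082)/0.013257 = 0.004725/0.013257 = 0.356.
p-value = P(Z > 0.356) ≈ 0.3608, so at α = 0.01 we fail to reject H₀.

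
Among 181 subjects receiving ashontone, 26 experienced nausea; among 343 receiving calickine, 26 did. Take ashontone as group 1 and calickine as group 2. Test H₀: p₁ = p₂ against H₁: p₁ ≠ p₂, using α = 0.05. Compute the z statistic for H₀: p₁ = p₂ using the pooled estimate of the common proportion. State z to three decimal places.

z = 2.470

p̂₁ = 26/181 ≈ 0.14365, p̂₂ = 26/343 ≈ 0.07580.
Pooled p̂ = (26+26)/(181+343) = 52/524 = 0.09924.
SE = √(0.0893887 × 0.00844031) = 0.02747.
z = (0.14365 − 0.07580)/0.02747 = 0.06785/0.02747 = 2.470.
Two-sided p-value ≈ 2·Φ(−2.470) = 0.0135; since p < α = 0.05, reject H₀.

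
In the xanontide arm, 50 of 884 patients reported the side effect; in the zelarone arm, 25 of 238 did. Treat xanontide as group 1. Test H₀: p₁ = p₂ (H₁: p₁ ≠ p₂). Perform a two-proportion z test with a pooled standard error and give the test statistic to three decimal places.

p̂₁ = 50/884 = 0.05656, p̂₂ = 25/238 = 0.10504.
Pooled p̂ = (50+25)/(884+238) = 75/1122 = 0.06684.
SE = √(p̂(1−p̂)(1/n₁+1/n₂)) = √(0.06684·0.93316·0.0053329) = √(0.000332649) = 0.01824.
z = (0.05656 − 0.10504)/0.01824 = -0.04848/0.01824 = -2.658.
Two-sided p-value ≈ 2·Φ(−2.658) = 0.0079.

z = -2.658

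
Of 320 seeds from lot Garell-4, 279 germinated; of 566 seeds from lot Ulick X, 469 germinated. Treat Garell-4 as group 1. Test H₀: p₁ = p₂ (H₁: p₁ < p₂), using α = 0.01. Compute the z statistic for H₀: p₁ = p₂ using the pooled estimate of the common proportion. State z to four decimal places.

p̂₁ = 279/320 ≈ 0.871875, p̂₂ = 469/566 ≈ 0.828622.
Pooled p̂ = (279+469)/(320+566) = 748/886 = 0.844244.
SE = √(p̂(1−p̂)(1/n₁+1/n₂)) = √(0.844244·0.155756·0.00489178) = √(0.000643251) = 0.025362.
z = (0.871875 − 0.828622)/0.025362 = 0.043253/0.025362 = 1.7054.
p-value = P(Z < 1.705) ≈ 0.9559, so at α = 0.01 we fail to reject H₀.

z = 1.7054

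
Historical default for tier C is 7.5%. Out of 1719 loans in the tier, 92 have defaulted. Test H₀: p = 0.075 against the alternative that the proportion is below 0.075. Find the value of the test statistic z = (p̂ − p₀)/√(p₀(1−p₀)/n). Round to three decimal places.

p̂ = 92/1719 = 0.053519.
SE = √(p₀(1−p₀)/n) = √(0.069375/1719) = 0.006353.
z = (0.053519 − 0.075)/0.006353 = -0.021481/0.006353 = -3.381.

z = -3.381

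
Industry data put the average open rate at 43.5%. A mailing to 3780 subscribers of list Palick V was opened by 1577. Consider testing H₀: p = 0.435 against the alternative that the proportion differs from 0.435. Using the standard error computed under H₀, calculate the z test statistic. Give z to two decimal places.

z = -2.21

p̂ = 1577/3780 = 0.41720.
SE = √(p₀(1−p₀)/n) = √(0.24577/3780) = 0.00806.
z = (0.41720 − 0.435)/0.00806 = -0.01780/0.00806 = -2.21.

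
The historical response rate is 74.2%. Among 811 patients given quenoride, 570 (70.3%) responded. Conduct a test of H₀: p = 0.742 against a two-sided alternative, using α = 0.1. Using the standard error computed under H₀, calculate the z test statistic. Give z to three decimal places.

z = -2.549

p̂ = 570/811 = 0.70284.
SE = √(p₀(1−p₀)/n) = √(0.19144/811) = 0.01536.
z = (0.70284 − 0.742)/0.01536 = -0.03916/0.01536 = -2.549.
Two-sided p-value ≈ 2·Φ(−2.549) = 0.0108, so at α = 0.1 we reject H₀.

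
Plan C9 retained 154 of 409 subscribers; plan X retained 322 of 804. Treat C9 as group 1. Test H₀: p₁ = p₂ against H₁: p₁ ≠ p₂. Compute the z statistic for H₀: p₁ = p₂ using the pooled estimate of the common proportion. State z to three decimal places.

p̂₁ = 154/409 = 0.37653, p̂₂ = 322/804 = 0.40050.
Pooled p̂ = (154+322)/(409+804) = 476/1213 = 0.39242.
SE = √(0.238426 × 0.00368877) = 0.02966.
z = (0.37653 − 0.40050)/0.02966 = -0.02397/0.02966 = -0.808.

z = -0.808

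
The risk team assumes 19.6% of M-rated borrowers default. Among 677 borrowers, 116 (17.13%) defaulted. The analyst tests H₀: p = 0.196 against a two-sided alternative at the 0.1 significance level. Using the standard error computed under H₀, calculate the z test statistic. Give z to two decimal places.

p̂ = 116/677 ≈ 0.17134.
Under H₀, SE = √(0.196·0.804/677) = √(0.000232768) = 0.01526.
z = (0.17134 − 0.196)/0.01526 = -0.02466/0.01526 = -1.62.
p-value = 2·P(Z > 1.616) ≈ 0.1061. With α = 0.1, fail to reject H₀.

z = -1.62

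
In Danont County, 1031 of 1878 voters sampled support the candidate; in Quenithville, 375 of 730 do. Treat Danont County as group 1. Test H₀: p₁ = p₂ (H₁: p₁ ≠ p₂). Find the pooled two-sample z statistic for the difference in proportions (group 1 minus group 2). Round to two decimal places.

p̂₁ = 1031/1878 = 0.54899, p̂₂ = 375/730 = 0.51370.
Pooled p̂ = (1031+375)/(1878+730) = 1406/2608 = 0.53911.
SE = √(0.24847 × 0.00190234) = 0.02174.
z = (0.54899 − 0.51370)/0.02174 = 0.03529/0.02174 = 1.62.
p-value = 2·P(Z > 1.623) ≈ 0.1046.

z = 1.62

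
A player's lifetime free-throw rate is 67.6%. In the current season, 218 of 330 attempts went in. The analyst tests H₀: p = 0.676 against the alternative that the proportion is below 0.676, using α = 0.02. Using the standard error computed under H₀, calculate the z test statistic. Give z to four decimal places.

z = -0.5975

p̂ = 218/330 = 0.660606.
Under H₀, SE = √(0.676·0.324/330) = √(0.000663709) = 0.025763.
z = (0.660606 − 0.676)/0.025763 = -0.015394/0.025763 = -0.5975.
p-value = P(Z < -0.598) ≈ 0.2751, so at α = 0.02 we fail to reject H₀.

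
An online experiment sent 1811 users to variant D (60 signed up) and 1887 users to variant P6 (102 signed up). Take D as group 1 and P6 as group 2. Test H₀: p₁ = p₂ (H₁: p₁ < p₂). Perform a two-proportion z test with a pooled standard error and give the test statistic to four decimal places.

p̂₁ = 60/1811 ≈ 0.0331309, p̂₂ = 102/1887 ≈ 0.0540541.
Pooled p̂ = (60+102)/(1811+1887) = 162/3698 = 0.0438075.
SE = √(p̂(1−p̂)(1/n₁+1/n₂)) = √(0.0438075·0.9561925·0.00108212) = √(4.53284e-05) = 0.0067326.
z = (0.0331309 − 0.0540541)/0.0067326 = -0.0209232/0.0067326 = -3.1077.
p-value = P(Z < -3.108) ≈ 0.0009.

z = -3.1077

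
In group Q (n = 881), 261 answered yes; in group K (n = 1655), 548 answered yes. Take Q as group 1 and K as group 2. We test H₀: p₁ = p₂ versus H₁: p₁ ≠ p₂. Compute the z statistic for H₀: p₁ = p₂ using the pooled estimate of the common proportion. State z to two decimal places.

p̂₁ = 261/881 ≈ 0.2963, p̂₂ = 548/1655 ≈ 0.3311.
Pooled p̂ = (261+548)/(881+1655) = 809/2536 = 0.3190.
SE = √(p̂(1−p̂)(1/n₁+1/n₂)) = √(0.3190·0.6810·0.0017393) = √(0.000377849) = 0.0194.
z = (0.2963 − 0.3311)/0.0194 = -0.0348/0.0194 = -1.79.
Two-sided p-value ≈ 2·Φ(−1.794) = 0.0729.

z = -1.79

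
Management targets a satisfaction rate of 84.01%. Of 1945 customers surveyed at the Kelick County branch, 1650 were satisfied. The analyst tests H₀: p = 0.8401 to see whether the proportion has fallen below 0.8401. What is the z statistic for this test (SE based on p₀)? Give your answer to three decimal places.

z = 0.990

p̂ = 1650/1945 = 0.84833.
SE = √(p₀(1−p₀)/n) = √(0.13433/1945) = 0.00831.
z = (0.84833 − 0.8401)/0.00831 = 0.00823/0.00831 = 0.990.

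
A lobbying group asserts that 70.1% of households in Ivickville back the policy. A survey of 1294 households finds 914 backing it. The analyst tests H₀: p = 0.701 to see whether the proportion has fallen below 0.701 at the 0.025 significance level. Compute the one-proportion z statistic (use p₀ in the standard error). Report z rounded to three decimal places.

z = 0.419

p̂ = 914/1294 = 0.70634.
SE = √(p₀(1−p₀)/n) = √(0.2096/1294) = 0.01273.
z = (0.70634 − 0.701)/0.01273 = 0.00534/0.01273 = 0.419.
p-value = P(Z < 0.419) ≈ 0.6625. With α = 0.025, fail to reject H₀.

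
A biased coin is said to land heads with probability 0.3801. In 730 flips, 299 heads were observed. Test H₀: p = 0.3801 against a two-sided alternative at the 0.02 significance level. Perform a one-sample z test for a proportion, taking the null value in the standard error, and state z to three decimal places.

p̂ = 299/730 = 0.40959.
Under H₀, SE = √(0.3801·0.6199/730) = √(0.000322773) = 0.01797.
z = (0.40959 − 0.3801)/0.01797 = 0.02949/0.01797 = 1.641.
p-value = 2·P(Z > 1.641) ≈ 0.1007, so at α = 0.02 we fail to reject H₀.

z = 1.641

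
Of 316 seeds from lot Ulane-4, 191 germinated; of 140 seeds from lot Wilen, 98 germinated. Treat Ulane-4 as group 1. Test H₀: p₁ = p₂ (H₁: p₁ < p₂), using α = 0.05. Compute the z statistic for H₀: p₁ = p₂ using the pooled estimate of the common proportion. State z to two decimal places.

z = -1.95

p̂₁ = 191/316 = 0.60443, p̂₂ = 98/140 = 0.70000.
Pooled p̂ = (191+98)/(316+140) = 289/456 = 0.63377.
SE = √(p̂(1−p̂)(1/n₁+1/n₂)) = √(0.63377·0.36623·0.0103074) = √(0.0023924) = 0.04891.
z = (0.60443 − 0.70000)/0.04891 = -0.09557/0.04891 = -1.95.
p-value = P(Z < -1.954) ≈ 0.0254; since p < α = 0.05, reject H₀.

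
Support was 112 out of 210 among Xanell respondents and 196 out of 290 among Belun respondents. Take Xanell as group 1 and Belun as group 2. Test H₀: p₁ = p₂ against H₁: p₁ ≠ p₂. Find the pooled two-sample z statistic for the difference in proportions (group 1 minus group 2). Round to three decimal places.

p̂₁ = 112/210 = 0.53333, p̂₂ = 196/290 = 0.67586.
Pooled p̂ = (112+196)/(210+290) = 308/500 = 0.61600.
SE = √(0.236544 × 0.00821018) = 0.04407.
z = (0.53333 − 0.67586)/0.04407 = -0.14253/0.04407 = -3.234.
Two-sided p-value ≈ 2·Φ(−3.234) = 0.0012.

z = -3.234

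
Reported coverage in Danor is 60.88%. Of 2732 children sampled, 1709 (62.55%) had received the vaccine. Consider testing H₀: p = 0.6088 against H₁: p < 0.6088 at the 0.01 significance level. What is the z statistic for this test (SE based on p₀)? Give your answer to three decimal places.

p̂ = 1709/2732 = 0.625549.
Under H₀, SE = √(0.6088·0.3912/2732) = √(8.71752e-05) = 0.009337.
z = (0.625549 − 0.6088)/0.009337 = 0.016749/0.009337 = 1.794.
p-value = P(Z < 1.794) ≈ 0.9636; since p > α = 0.01, fail to reject H₀.

z = 1.794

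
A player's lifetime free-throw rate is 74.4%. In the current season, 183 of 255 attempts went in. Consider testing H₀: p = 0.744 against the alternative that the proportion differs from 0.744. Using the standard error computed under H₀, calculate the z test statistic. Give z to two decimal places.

z = -0.96

p̂ = 183/255 ≈ 0.71765.
Standard error under H₀: √(0.744×0.256/255) = 0.02733.
z = (0.71765 − 0.744)/0.02733 = -0.02635/0.02733 = -0.96.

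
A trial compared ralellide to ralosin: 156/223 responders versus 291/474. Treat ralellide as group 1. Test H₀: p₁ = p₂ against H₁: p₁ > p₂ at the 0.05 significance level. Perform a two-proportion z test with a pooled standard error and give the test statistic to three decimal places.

z = 2.199

p̂₁ = 156/223 = 0.699552, p̂₂ = 291/474 = 0.613924.
Pooled p̂ = (156+291)/(223+474) = 447/697 = 0.641320.
SE = √(p̂(1−p̂)(1/n₁+1/n₂)) = √(0.641320·0.358680·0.00659401) = √(0.00151681) = 0.038946.
z = (0.699552 − 0.613924)/0.038946 = 0.085628/0.038946 = 2.199.
p-value = P(Z > 2.199) ≈ 0.0140; since p < α = 0.05, reject H₀.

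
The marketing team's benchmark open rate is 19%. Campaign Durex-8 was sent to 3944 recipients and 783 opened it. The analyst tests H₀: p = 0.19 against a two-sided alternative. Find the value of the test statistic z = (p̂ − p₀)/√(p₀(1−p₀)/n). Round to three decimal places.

z = 1.365

p̂ = 783/3944 = 0.19853.
SE = √(p₀(1−p₀)/n) = √(0.1539/3944) = 0.00625.
z = (0.19853 − 0.19)/0.00625 = 0.00853/0.00625 = 1.365.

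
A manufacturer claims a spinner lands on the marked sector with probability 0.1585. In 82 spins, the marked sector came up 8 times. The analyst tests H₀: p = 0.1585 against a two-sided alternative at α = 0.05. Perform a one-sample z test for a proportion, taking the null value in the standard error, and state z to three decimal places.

z = -1.511

p̂ = 8/82 = 0.09756.
SE = √(p₀(1−p₀)/n) = √(0.13338/82) = 0.04033.
z = (0.09756 − 0.1585)/0.04033 = -0.06094/0.04033 = -1.511.
p-value = 2·P(Z > 1.511) ≈ 0.1308, so at α = 0.05 we fail to reject H₀.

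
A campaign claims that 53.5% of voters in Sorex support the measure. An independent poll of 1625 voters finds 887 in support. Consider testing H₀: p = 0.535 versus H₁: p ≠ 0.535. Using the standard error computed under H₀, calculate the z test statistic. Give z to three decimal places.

z = 0.877

p̂ = 887/1625 ≈ 0.54585.
SE = √(p₀(1−p₀)/n) = √(0.24877/1625) = 0.01237.
z = (0.54585 − 0.535)/0.01237 = 0.01085/0.01237 = 0.877.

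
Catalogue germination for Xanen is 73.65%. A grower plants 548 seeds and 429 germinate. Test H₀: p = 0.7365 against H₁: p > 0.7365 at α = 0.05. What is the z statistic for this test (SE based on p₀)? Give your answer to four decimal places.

p̂ = 429/548 ≈ 0.782847.
Standard error under H₀: √(0.7365×0.2635/548) = 0.018819.
z = (0.782847 − 0.7365)/0.018819 = 0.046347/0.018819 = 2.4628.
p-value = P(Z > 2.463) ≈ 0.0069, so at α = 0.05 we reject H₀.

z = 2.4628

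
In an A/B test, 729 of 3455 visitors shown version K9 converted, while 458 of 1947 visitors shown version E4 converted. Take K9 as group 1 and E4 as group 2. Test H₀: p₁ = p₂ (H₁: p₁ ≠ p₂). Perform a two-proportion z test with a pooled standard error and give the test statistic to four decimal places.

p̂₁ = 729/3455 = 0.210999, p̂₂ = 458/1947 = 0.235234.
Pooled p̂ = (729+458)/(3455+1947) = 1187/5402 = 0.219733.
SE = √(0.171451 × 0.000803046) = 0.011734.
z = (0.210999 − 0.235234)/0.011734 = -0.024235/0.011734 = -2.0654.

z = -2.0654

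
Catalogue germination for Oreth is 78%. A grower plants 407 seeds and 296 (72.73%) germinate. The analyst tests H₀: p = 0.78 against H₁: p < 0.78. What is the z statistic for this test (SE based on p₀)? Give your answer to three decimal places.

z = -2.568

p̂ = 296/407 = 0.72727.
SE = √(p₀(1−p₀)/n) = √(0.1716/407) = 0.02053.
z = (0.72727 − 0.78)/0.02053 = -0.05273/0.02053 = -2.568.
p-value = P(Z < -2.568) ≈ 0.0051.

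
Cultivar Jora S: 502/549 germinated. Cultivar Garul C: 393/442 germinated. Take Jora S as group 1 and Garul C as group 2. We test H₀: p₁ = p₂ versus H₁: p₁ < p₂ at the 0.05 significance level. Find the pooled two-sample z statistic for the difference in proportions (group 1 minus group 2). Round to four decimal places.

z = 1.3358

p̂₁ = 502/549 ≈ 0.914390, p̂₂ = 393/442 ≈ 0.889140.
Pooled p̂ = (502+393)/(549+442) = 895/991 = 0.903128.
SE = √(0.0874877 × 0.00408394) = 0.018902.
z = (0.914390 − 0.889140)/0.018902 = 0.025250/0.018902 = 1.3358.
p-value = P(Z < 1.336) ≈ 0.9092, so at α = 0.05 we fail to reject H₀.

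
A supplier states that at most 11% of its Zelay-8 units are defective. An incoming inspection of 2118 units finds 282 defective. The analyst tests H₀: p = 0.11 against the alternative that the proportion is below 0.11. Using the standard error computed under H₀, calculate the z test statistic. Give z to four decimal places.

z = 3.4042

p̂ = 282/2118 = 0.13314448.
Standard error under H₀: √(0.11×0.89/2118) = 0.00679874.
z = (0.13314448 − 0.11)/0.00679874 = 0.02314448/0.00679874 = 3.4042.
p-value = P(Z < 3.404) ≈ 0.9997.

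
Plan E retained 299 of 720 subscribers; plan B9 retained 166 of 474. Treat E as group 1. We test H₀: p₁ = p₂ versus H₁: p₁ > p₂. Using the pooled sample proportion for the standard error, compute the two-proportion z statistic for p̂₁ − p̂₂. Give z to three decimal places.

z = 2.256

p̂₁ = 299/720 ≈ 0.41528, p̂₂ = 166/474 ≈ 0.35021.
Pooled p̂ = (299+166)/(720+474) = 465/1194 = 0.38945.
SE = √(0.237778 × 0.00349859) = 0.02884.
z = (0.41528 − 0.35021)/0.02884 = 0.06507/0.02884 = 2.256.
p-value = P(Z > 2.256) ≈ 0.0120.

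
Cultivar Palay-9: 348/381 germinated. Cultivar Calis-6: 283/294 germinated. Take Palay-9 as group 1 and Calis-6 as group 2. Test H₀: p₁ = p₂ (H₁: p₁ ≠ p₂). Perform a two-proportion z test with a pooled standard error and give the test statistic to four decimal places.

z = -2.5675

p̂₁ = 348/381 = 0.9133858, p̂₂ = 283/294 = 0.9625850.
Pooled p̂ = (348+283)/(381+294) = 631/675 = 0.9348148.
SE = √(p̂(1−p̂)(1/n₁+1/n₂)) = √(0.9348148·0.0651852·0.00602603) = √(0.000367203) = 0.0191625.
z = (0.9133858 − 0.9625850)/0.0191625 = -0.0491992/0.0191625 = -2.5675.
Two-sided p-value ≈ 2·Φ(−2.567) = 0.0102.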